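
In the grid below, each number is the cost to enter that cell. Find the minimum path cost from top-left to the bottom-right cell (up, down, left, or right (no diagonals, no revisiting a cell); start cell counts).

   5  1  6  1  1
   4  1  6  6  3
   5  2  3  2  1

One optimal route is r0c0 -> r0c1 -> r1c1 -> r2c1 -> r2c2 -> r2c3 -> r2c4.
Its cost is 5 + 1 + 1 + 2 + 3 + 2 + 1 = 15.

15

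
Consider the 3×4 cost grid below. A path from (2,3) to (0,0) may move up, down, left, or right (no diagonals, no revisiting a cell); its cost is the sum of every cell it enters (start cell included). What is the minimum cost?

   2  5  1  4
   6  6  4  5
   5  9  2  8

22

One optimal route is r2c3 -> r2c2 -> r1c2 -> r0c2 -> r0c1 -> r0c0.
Its cost is 8 + 2 + 4 + 1 + 5 + 2 = 22.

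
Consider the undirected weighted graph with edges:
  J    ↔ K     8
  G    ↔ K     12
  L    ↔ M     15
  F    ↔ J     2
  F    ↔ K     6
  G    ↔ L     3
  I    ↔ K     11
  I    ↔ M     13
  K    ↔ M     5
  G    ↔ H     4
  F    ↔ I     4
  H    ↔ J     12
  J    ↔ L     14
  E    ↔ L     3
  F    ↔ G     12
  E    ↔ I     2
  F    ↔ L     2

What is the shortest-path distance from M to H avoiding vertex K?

Comparing a few candidate routes:
M → I → E → L → G → H: 13 + 2 + 3 + 3 + 4 = 25
M → I → F → L → G → H: 13 + 4 + 2 + 3 + 4 = 26
M → L → G → H: 15 + 3 + 4 = 22
The minimum is 22.

22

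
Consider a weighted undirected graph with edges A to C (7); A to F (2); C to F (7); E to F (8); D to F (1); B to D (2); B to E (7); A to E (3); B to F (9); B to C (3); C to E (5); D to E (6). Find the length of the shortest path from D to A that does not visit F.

9

Checking several routes:
D -> E -> A: 6 + 3 = 9
D -> B -> C -> A: 2 + 3 + 7 = 12
D -> B -> E -> A: 2 + 7 + 3 = 12
D -> B -> C -> E -> A: 2 + 3 + 5 + 3 = 13
Best route has total 9.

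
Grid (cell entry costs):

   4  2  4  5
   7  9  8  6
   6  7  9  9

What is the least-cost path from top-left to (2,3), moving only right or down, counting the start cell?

Cheapest: (0,0)→(0,1)→(0,2)→(0,3)→(1,3)→(2,3)
  4 + 2 + 4 + 5 + 6 + 9 = 30

30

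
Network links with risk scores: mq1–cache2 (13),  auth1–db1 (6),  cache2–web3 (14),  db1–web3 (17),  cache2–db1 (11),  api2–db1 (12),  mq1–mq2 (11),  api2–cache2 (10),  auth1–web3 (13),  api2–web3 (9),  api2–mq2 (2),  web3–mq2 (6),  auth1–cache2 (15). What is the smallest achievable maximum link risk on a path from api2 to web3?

6

Comparing a few candidate routes:
api2→mq2→mq1→cache2→db1→auth1→web3: max(2, 11, 13, 11, 6, 13) = 13
api2→web3: max(9) = 9
api2→mq2→web3: max(2, 6) = 6
Best route has worst link 6.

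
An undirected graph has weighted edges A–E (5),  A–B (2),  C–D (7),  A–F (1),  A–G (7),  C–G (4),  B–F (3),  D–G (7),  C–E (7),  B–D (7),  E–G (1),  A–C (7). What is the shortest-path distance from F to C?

A few of the F→C routes:
F→A→E→G→C: 1 + 5 + 1 + 4 = 11
F→A→G→C: 1 + 7 + 4 = 12
F→A→E→C: 1 + 5 + 7 = 13
F→A→C: 1 + 7 = 8
F→B→A→C: 3 + 2 + 7 = 12
Shortest: 8.

8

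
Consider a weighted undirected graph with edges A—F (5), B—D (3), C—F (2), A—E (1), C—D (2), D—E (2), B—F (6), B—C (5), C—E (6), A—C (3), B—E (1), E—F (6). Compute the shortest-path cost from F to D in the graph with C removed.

Some routes from F to D avoiding C:
F → A → E → B → D: 5 + 1 + 1 + 3 = 10
F → B → E → D: 6 + 1 + 2 = 9
F → E → D: 6 + 2 = 8
F → B → D: 6 + 3 = 9
F → A → E → D: 5 + 1 + 2 = 8
Best route has total 8.

8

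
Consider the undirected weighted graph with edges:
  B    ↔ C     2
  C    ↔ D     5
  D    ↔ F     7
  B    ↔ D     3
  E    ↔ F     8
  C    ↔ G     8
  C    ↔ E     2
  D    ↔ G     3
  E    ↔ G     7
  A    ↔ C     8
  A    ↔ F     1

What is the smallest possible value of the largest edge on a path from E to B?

A few of the E→B routes:
E → G → D → C → B: max(7, 3, 5, 2) = 7
E → G → D → B: max(7, 3, 3) = 7
E → F → A → C → G → D → B: max(8, 1, 8, 8, 3, 3) = 8
E → C → D → B: max(2, 5, 3) = 5
E → C → B: max(2, 2) = 2
Best route has worst link 2.

2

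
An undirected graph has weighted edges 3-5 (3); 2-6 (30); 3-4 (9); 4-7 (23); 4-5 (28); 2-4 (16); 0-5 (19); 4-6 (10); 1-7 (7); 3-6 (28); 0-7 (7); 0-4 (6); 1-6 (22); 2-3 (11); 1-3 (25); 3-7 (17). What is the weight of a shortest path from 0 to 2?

Some routes from 0 to 2:
0 - 4 - 6 - 2: 6 + 10 + 30 = 46
0 - 4 - 2: 6 + 16 = 22
0 - 7 - 4 - 2: 7 + 23 + 16 = 46
0 - 5 - 3 - 2: 19 + 3 + 11 = 33
0 - 7 - 3 - 2: 7 + 17 + 11 = 35
0 - 4 - 3 - 2: 6 + 9 + 11 = 26
Shortest: 22.

22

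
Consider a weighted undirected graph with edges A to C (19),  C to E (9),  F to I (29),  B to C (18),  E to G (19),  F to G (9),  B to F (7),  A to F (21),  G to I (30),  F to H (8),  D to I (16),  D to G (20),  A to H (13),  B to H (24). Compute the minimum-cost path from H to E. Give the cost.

A few of the H→E routes:
H→A→C→E: 13 + 19 + 9 = 41
H→F→B→C→E: 8 + 7 + 18 + 9 = 42
H→F→G→E: 8 + 9 + 19 = 36
H→B→C→E: 24 + 18 + 9 = 51
H→F→A→C→E: 8 + 21 + 19 + 9 = 57
H→B→F→G→E: 24 + 7 + 9 + 19 = 59
Shortest: 36.

36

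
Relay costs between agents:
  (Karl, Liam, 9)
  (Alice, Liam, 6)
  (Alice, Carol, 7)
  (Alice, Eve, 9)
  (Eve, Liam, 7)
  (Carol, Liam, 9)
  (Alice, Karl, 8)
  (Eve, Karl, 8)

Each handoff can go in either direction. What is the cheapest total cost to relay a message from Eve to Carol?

A few of the Eve→Carol routes:
Eve - Liam - Carol: 7 + 9 = 16
Eve - Karl - Alice - Carol: 8 + 8 + 7 = 23
Eve - Liam - Alice - Carol: 7 + 6 + 7 = 20
Eve - Alice - Carol: 9 + 7 = 16
Eve - Karl - Liam - Carol: 8 + 9 + 9 = 26
Eve - Alice - Liam - Carol: 9 + 6 + 9 = 24
The minimum is 16.

16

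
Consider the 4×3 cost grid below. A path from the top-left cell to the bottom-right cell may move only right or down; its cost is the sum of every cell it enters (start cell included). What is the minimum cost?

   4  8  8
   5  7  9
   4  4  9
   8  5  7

One optimal route is [0,0]→[1,0]→[2,0]→[2,1]→[3,1]→[3,2].
Its cost is 4 + 5 + 4 + 4 + 5 + 7 = 29.
For comparison, the top-then-right route costs 45.

29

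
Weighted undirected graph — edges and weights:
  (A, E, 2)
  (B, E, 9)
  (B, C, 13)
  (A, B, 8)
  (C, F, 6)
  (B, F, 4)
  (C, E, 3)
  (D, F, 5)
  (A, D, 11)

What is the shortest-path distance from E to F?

A few of the E→F routes:
E → B → F: 9 + 4 = 13
E → A → B → F: 2 + 8 + 4 = 14
E → C → F: 3 + 6 = 9
The minimum is 9.

9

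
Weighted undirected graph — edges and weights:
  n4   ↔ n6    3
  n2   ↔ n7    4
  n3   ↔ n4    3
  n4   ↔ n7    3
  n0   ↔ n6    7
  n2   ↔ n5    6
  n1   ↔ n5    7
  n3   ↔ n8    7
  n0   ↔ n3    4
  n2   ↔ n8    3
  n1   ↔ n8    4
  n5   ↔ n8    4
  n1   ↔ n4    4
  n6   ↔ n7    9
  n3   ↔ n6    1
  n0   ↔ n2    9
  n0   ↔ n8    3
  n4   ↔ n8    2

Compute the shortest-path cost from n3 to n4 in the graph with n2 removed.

3

Comparing a few candidate routes:
n3 → n4: 3
n3 → n6 → n4: 1 + 3 = 4
n3 → n8 → n4: 7 + 2 = 9
n3 → n0 → n8 → n4: 4 + 3 + 2 = 9
Shortest: 3.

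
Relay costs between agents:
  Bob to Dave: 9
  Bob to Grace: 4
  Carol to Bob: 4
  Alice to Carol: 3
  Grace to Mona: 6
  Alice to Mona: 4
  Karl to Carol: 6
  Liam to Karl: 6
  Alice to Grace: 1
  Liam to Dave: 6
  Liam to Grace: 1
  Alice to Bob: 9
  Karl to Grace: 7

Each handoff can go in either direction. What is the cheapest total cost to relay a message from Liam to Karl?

Comparing a few candidate routes:
Liam-Karl: 6
Liam-Grace-Bob-Carol-Karl: 1 + 4 + 4 + 6 = 15
Liam-Grace-Mona-Alice-Carol-Karl: 1 + 6 + 4 + 3 + 6 = 20
Liam-Grace-Alice-Carol-Karl: 1 + 1 + 3 + 6 = 11
Liam-Grace-Karl: 1 + 7 = 8
Shortest: 6.

6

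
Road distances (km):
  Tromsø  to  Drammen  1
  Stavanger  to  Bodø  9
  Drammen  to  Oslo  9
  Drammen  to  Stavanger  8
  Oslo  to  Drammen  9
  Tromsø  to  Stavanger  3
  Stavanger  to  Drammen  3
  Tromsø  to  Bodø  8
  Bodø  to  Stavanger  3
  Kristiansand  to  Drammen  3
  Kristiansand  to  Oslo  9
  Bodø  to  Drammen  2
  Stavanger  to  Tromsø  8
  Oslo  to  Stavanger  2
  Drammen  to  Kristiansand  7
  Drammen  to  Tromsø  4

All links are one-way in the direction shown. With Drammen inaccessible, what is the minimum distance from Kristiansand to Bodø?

Candidate routes:
Kristiansand -> Oslo -> Stavanger -> Tromsø -> Bodø: 9 + 2 + 8 + 8 = 27
Kristiansand -> Oslo -> Stavanger -> Bodø: 9 + 2 + 9 = 20
Best route has total 20 km.

20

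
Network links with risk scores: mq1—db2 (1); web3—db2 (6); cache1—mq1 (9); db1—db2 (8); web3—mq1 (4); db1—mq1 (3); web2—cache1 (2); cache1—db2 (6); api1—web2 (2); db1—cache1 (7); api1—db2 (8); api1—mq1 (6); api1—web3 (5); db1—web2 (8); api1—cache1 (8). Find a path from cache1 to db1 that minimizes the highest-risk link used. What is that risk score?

Some routes from cache1 to db1:
cache1-web2-api1-mq1-db1: max(2, 2, 6, 3) = 6
cache1-db2-mq1-db1: max(6, 1, 3) = 6
cache1-web2-api1-web3-mq1-db1: max(2, 2, 5, 4, 3) = 5
cache1-web2-api1-web3-db2-mq1-db1: max(2, 2, 5, 6, 1, 3) = 6
Smallest bottleneck: 5.

5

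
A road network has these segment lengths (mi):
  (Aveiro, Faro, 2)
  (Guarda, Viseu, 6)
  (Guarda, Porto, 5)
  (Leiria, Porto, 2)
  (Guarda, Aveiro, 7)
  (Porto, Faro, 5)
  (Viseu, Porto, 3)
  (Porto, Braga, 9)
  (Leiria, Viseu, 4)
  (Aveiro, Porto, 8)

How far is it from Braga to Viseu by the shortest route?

Checking several routes:
Braga → Porto → Viseu: 9 + 3 = 12
Braga → Porto → Leiria → Viseu: 9 + 2 + 4 = 15
Braga → Porto → Faro → Aveiro → Guarda → Viseu: 9 + 5 + 2 + 7 + 6 = 29
Braga → Porto → Guarda → Viseu: 9 + 5 + 6 = 20
Best route has total 12 mi.

12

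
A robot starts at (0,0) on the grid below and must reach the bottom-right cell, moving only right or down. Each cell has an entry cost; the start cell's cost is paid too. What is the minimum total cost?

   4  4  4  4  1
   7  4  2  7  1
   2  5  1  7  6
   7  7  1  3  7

26

Path [0,0] [0,1] [0,2] [1,2] [2,2] [3,2] [3,3] [3,4]: 4 + 4 + 4 + 2 + 1 + 1 + 3 + 7 = 26.
(Top row then right column would cost 31.)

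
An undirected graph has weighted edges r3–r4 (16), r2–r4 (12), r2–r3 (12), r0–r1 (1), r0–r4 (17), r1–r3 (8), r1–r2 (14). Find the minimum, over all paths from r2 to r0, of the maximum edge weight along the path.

Comparing a few candidate routes:
r2→r3→r1→r0: max(12, 8, 1) = 12
r2→r1→r0: max(14, 1) = 14
r2→r4→r3→r1→r0: max(12, 16, 8, 1) = 16
Smallest bottleneck: 12.

12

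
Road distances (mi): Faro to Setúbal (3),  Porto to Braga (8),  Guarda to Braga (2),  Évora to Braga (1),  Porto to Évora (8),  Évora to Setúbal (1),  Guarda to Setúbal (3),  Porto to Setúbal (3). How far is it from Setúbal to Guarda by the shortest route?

3

Candidate routes:
Setúbal→Porto→Braga→Guarda: 3 + 8 + 2 = 13
Setúbal→Guarda: 3
Setúbal→Porto→Évora→Braga→Guarda: 3 + 8 + 1 + 2 = 14
Setúbal→Évora→Porto→Braga→Guarda: 1 + 8 + 8 + 2 = 19
Setúbal→Évora→Braga→Guarda: 1 + 1 + 2 = 4
Shortest: 3 mi.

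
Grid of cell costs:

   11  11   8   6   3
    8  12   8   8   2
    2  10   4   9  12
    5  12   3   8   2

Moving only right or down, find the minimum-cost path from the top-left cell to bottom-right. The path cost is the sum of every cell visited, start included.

48

Best path: [0,0]→[1,0]→[2,0]→[2,1]→[2,2]→[3,2]→[3,3]→[3,4]
Cost: 11 + 8 + 2 + 10 + 4 + 3 + 8 + 2 = 48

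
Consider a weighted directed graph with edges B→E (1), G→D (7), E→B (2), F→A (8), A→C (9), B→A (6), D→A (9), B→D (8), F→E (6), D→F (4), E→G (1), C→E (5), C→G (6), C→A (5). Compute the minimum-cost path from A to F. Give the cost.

Candidate routes:
A → C → G → D → F: 9 + 6 + 7 + 4 = 26
A → C → E → B → D → F: 9 + 5 + 2 + 8 + 4 = 28
A → C → E → G → D → F: 9 + 5 + 1 + 7 + 4 = 26
Shortest: 26.

26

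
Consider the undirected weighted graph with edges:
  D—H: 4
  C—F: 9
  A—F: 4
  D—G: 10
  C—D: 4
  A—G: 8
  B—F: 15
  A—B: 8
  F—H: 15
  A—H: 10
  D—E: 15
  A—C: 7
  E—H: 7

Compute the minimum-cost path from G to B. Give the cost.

16

Comparing a few candidate routes:
G→A→F→B: 8 + 4 + 15 = 27
G→D→H→A→B: 10 + 4 + 10 + 8 = 32
G→A→B: 8 + 8 = 16
G→D→C→F→A→B: 10 + 4 + 9 + 4 + 8 = 35
G→D→C→A→B: 10 + 4 + 7 + 8 = 29
The minimum is 16.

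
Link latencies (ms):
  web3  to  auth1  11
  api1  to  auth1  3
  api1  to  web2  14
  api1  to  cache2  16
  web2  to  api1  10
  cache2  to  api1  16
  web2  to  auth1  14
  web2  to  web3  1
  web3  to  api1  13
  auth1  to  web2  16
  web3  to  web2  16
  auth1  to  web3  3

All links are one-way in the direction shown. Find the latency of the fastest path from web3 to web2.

16

A few of the web3→web2 routes:
web3 - api1 - web2: 13 + 14 = 27
web3 - web2: 16
web3 - auth1 - web2: 11 + 16 = 27
Best route has total 16 ms.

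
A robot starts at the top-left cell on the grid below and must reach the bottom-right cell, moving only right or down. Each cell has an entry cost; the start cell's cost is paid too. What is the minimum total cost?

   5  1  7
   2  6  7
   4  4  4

Cheapest: (0,0) → (1,0) → (2,0) → (2,1) → (2,2)
  5 + 2 + 4 + 4 + 4 = 19
(Top row then right column would cost 24.)

19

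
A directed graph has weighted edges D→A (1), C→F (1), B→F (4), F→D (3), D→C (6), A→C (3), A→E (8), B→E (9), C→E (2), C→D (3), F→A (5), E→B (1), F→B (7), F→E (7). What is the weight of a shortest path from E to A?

9

Routes from E to A:
E→B→F→A: 1 + 4 + 5 = 10
E→B→F→D→A: 1 + 4 + 3 + 1 = 9
Shortest: 9.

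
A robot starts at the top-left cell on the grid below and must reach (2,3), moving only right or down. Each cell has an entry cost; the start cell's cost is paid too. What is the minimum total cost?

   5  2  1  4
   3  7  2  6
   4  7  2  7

Path (0,0) (0,1) (0,2) (1,2) (2,2) (2,3): 5 + 2 + 1 + 2 + 2 + 7 = 19.

19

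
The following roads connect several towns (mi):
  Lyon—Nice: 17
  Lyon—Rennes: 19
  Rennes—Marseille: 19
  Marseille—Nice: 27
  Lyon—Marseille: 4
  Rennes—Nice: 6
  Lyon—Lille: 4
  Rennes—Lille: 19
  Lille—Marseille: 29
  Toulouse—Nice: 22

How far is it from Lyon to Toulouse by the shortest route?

39

Comparing a few candidate routes:
Lyon - Rennes - Nice - Toulouse: 19 + 6 + 22 = 47
Lyon - Marseille - Rennes - Nice - Toulouse: 4 + 19 + 6 + 22 = 51
Lyon - Nice - Toulouse: 17 + 22 = 39
Best route has total 39 mi.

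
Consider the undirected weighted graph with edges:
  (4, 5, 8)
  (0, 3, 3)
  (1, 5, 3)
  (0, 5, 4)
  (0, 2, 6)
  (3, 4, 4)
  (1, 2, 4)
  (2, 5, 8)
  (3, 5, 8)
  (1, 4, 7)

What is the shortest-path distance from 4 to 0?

7

Some routes from 4 to 0:
4 -> 3 -> 0: 4 + 3 = 7
4 -> 1 -> 2 -> 0: 7 + 4 + 6 = 17
4 -> 5 -> 3 -> 0: 8 + 8 + 3 = 19
4 -> 5 -> 0: 8 + 4 = 12
4 -> 3 -> 5 -> 0: 4 + 8 + 4 = 16
4 -> 1 -> 5 -> 0: 7 + 3 + 4 = 14
Shortest: 7.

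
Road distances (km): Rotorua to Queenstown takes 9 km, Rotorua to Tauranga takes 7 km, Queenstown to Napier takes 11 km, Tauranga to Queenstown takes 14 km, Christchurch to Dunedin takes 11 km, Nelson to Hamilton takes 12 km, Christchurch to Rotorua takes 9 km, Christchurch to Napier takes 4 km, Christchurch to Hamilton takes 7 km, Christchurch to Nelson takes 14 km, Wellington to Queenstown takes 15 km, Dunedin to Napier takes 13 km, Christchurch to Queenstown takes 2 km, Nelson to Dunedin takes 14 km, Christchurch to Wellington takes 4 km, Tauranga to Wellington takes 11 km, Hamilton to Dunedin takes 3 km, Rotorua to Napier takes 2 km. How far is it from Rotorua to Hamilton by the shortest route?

Some routes from Rotorua to Hamilton:
Rotorua - Napier - Christchurch - Dunedin - Hamilton: 2 + 4 + 11 + 3 = 20
Rotorua - Queenstown - Christchurch - Hamilton: 9 + 2 + 7 = 18
Rotorua - Napier - Dunedin - Hamilton: 2 + 13 + 3 = 18
Rotorua - Napier - Christchurch - Hamilton: 2 + 4 + 7 = 13
Rotorua - Christchurch - Hamilton: 9 + 7 = 16
The minimum is 13 km.

13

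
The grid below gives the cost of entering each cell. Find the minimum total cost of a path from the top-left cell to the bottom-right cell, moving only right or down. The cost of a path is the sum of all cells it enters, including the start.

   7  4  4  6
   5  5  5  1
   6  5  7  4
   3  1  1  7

30

Path (0,0) -> (0,1) -> (1,1) -> (2,1) -> (3,1) -> (3,2) -> (3,3): 7 + 4 + 5 + 5 + 1 + 1 + 7 = 30.
(Top row then right column would cost 33.)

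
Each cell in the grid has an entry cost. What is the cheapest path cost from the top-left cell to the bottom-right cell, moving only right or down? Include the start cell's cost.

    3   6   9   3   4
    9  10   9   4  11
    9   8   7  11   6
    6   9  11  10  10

One optimal route is (0,0) → (0,1) → (0,2) → (0,3) → (0,4) → (1,4) → (2,4) → (3,4).
Its cost is 3 + 6 + 9 + 3 + 4 + 11 + 6 + 10 = 52.

52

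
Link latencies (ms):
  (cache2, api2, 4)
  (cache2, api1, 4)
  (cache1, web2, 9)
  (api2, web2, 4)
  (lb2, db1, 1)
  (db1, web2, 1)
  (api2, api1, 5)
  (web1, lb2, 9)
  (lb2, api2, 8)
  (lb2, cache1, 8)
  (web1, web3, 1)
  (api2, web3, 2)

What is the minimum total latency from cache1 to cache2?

17

Some routes from cache1 to cache2:
cache1→lb2→db1→web2→api2→cache2: 8 + 1 + 1 + 4 + 4 = 18
cache1→web2→api2→api1→cache2: 9 + 4 + 5 + 4 = 22
cache1→lb2→api2→cache2: 8 + 8 + 4 = 20
cache1→web2→db1→lb2→api2→cache2: 9 + 1 + 1 + 8 + 4 = 23
cache1→web2→api2→cache2: 9 + 4 + 4 = 17
Shortest: 17 ms.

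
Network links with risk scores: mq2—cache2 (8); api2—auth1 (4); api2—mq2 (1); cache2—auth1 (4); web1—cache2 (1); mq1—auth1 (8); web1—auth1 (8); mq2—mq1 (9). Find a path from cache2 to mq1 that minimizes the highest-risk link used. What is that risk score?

8

Paths from cache2 to mq1:
cache2 → web1 → auth1 → mq1: max(1, 8, 8) = 8
cache2 → auth1 → api2 → mq2 → mq1: max(4, 4, 1, 9) = 9
cache2 → mq2 → mq1: max(8, 9) = 9
cache2 → web1 → auth1 → api2 → mq2 → mq1: max(1, 8, 4, 1, 9) = 9
cache2 → mq2 → api2 → auth1 → mq1: max(8, 1, 4, 8) = 8
cache2 → auth1 → mq1: max(4, 8) = 8
Best route has worst link 8.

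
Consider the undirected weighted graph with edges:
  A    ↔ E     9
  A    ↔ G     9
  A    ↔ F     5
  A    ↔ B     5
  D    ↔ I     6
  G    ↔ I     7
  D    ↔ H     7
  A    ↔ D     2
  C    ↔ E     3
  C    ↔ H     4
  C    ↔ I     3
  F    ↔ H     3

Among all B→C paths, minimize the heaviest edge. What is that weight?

5

Comparing a few candidate routes:
B - A - F - H - D - I - C: max(5, 5, 3, 7, 6, 3) = 7
B - A - G - I - D - H - C: max(5, 9, 7, 6, 7, 4) = 9
B - A - F - H - C: max(5, 5, 3, 4) = 5
B - A - D - H - C: max(5, 2, 7, 4) = 7
B - A - D - I - C: max(5, 2, 6, 3) = 6
The minimum achievable maximum is 5.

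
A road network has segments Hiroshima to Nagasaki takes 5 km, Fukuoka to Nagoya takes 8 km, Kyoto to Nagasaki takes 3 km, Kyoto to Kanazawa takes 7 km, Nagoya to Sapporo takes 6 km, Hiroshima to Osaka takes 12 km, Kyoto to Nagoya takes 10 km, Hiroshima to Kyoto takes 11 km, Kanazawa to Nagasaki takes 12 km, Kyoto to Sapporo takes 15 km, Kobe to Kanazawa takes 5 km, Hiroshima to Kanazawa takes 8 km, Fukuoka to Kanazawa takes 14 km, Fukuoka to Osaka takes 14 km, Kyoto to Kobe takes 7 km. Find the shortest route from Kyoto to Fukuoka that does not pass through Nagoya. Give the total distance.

Checking several routes:
Kyoto → Nagasaki → Hiroshima → Kanazawa → Fukuoka: 3 + 5 + 8 + 14 = 30
Kyoto → Hiroshima → Kanazawa → Fukuoka: 11 + 8 + 14 = 33
Kyoto → Kobe → Kanazawa → Fukuoka: 7 + 5 + 14 = 26
Kyoto → Nagasaki → Kanazawa → Fukuoka: 3 + 12 + 14 = 29
Kyoto → Kanazawa → Fukuoka: 7 + 14 = 21
Shortest: 21 km.

21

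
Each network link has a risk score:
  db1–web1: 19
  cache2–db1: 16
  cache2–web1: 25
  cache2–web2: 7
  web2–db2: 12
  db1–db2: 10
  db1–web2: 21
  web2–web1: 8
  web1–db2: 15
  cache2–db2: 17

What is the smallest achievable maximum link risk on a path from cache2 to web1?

Comparing a few candidate routes:
cache2 - web2 - web1: max(7, 8) = 8
cache2 - db1 - db2 - web2 - web1: max(16, 10, 12, 8) = 16
cache2 - db1 - db2 - web1: max(16, 10, 15) = 16
cache2 - web2 - db2 - web1: max(7, 12, 15) = 15
cache2 - db2 - web1: max(17, 15) = 17
Smallest bottleneck: 8.

8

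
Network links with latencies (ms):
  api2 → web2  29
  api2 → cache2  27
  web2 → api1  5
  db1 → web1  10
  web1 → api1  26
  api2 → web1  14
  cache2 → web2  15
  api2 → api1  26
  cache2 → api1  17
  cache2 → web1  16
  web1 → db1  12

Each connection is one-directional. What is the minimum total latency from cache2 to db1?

Paths from cache2 to db1:
cache2-web1-db1: 16 + 12 = 28
Best route has total 28 ms.

28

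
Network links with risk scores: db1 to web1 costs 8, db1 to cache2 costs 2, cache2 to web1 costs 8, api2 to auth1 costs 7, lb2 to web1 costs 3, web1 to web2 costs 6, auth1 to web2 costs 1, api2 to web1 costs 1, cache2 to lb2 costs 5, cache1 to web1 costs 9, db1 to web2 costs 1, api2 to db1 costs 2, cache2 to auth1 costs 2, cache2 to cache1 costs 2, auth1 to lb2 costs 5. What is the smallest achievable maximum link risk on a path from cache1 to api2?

2

Some routes from cache1 to api2:
cache1→cache2→db1→api2: max(2, 2, 2) = 2
cache1→cache2→auth1→lb2→web1→api2: max(2, 2, 5, 3, 1) = 5
cache1→cache2→db1→web2→auth1→lb2→web1→api2: max(2, 2, 1, 1, 5, 3, 1) = 5
cache1→cache2→lb2→web1→api2: max(2, 5, 3, 1) = 5
cache1→cache2→auth1→web2→db1→api2: max(2, 2, 1, 1, 2) = 2
The minimum achievable maximum is 2.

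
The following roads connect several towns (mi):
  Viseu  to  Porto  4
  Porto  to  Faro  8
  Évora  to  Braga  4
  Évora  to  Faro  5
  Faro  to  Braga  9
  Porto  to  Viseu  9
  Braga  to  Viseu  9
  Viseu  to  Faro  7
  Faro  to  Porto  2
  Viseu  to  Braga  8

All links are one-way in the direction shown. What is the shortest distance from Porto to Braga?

17

Paths from Porto to Braga:
Porto-Viseu-Faro-Braga: 9 + 7 + 9 = 25
Porto-Faro-Braga: 8 + 9 = 17
Porto-Viseu-Braga: 9 + 8 = 17
Shortest: 17 mi.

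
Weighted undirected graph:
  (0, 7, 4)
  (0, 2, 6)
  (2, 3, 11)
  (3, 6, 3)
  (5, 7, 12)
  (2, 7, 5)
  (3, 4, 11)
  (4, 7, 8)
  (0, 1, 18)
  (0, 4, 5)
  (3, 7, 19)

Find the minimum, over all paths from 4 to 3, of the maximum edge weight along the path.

A few of the 4→3 routes:
4 → 0 → 2 → 3: max(5, 6, 11) = 11
4 → 7 → 0 → 2 → 3: max(8, 4, 6, 11) = 11
4 → 0 → 7 → 2 → 3: max(5, 4, 5, 11) = 11
4 → 7 → 2 → 3: max(8, 5, 11) = 11
4 → 0 → 2 → 7 → 3: max(5, 6, 5, 19) = 19
4 → 3: max(11) = 11
The minimum achievable maximum is 11.

11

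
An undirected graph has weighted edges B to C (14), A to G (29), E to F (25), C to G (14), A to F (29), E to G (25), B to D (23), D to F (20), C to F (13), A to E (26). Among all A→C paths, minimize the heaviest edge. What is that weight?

A few of the A→C routes:
A→G→C: max(29, 14) = 29
A→E→F→C: max(26, 25, 13) = 26
A→E→G→C: max(26, 25, 14) = 26
A→G→E→F→C: max(29, 25, 25, 13) = 29
A→G→E→F→D→B→C: max(29, 25, 25, 20, 23, 14) = 29
A→E→F→D→B→C: max(26, 25, 20, 23, 14) = 26
Best route has worst link 26.

26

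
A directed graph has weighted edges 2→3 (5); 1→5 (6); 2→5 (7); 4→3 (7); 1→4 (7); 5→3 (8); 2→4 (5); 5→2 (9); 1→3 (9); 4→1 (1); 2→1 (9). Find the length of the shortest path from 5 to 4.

Routes from 5 to 4:
5 → 2 → 4: 9 + 5 = 14
5 → 2 → 1 → 4: 9 + 9 + 7 = 25
Shortest: 14.

14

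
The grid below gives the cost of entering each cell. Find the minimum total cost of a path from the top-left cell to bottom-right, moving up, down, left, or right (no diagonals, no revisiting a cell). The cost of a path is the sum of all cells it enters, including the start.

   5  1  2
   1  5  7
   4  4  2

Take [0,0] -> [1,0] -> [2,0] -> [2,1] -> [2,2] for a total of 5 + 1 + 4 + 4 + 2 = 16.

16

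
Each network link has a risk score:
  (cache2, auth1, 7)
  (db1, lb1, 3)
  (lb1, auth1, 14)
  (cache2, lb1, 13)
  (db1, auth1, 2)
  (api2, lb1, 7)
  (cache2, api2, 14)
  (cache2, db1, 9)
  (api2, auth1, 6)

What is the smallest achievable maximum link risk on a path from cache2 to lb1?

7

Some routes from cache2 to lb1:
cache2 - auth1 - api2 - lb1: max(7, 6, 7) = 7
cache2 - auth1 - db1 - lb1: max(7, 2, 3) = 7
cache2 - db1 - lb1: max(9, 3) = 9
Best route has worst link 7.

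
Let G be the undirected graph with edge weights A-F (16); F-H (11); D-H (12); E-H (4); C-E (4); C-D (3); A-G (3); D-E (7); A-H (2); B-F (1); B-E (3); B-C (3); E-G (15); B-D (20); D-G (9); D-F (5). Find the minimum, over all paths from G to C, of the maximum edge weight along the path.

Some routes from G to C:
G - A - H - E - C: max(3, 2, 4, 4) = 4
G - A - H - E - B - C: max(3, 2, 4, 3, 3) = 4
G - A - H - E - B - F - D - C: max(3, 2, 4, 3, 1, 5, 3) = 5
G - A - H - E - D - C: max(3, 2, 4, 7, 3) = 7
Best route has worst link 4.

4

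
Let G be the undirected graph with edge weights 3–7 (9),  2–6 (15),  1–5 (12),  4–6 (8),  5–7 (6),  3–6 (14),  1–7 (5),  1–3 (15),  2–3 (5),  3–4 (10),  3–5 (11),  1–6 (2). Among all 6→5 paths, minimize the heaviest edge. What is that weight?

Comparing a few candidate routes:
6 - 1 - 7 - 3 - 5: max(2, 5, 9, 11) = 11
6 - 1 - 7 - 5: max(2, 5, 6) = 6
6 - 4 - 3 - 5: max(8, 10, 11) = 11
6 - 4 - 3 - 7 - 1 - 5: max(8, 10, 9, 5, 12) = 12
6 - 1 - 5: max(2, 12) = 12
6 - 4 - 3 - 7 - 5: max(8, 10, 9, 6) = 10
Smallest bottleneck: 6.

6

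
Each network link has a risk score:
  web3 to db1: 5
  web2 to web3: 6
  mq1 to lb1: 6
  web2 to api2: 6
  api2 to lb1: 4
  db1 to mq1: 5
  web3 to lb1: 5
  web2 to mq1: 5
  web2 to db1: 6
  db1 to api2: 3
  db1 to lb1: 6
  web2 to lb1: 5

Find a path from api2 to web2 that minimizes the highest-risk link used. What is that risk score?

5

Checking several routes:
api2 → db1 → web3 → lb1 → web2: max(3, 5, 5, 5) = 5
api2 → lb1 → web2: max(4, 5) = 5
api2 → lb1 → web3 → db1 → mq1 → web2: max(4, 5, 5, 5, 5) = 5
The minimum achievable maximum is 5.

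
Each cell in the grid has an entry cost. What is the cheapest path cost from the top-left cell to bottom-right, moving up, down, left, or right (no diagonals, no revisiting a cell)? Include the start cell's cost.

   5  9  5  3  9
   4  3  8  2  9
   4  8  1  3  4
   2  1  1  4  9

Cheapest: (0,0) → (1,0) → (2,0) → (3,0) → (3,1) → (3,2) → (3,3) → (3,4)
  5 + 4 + 4 + 2 + 1 + 1 + 4 + 9 = 30

30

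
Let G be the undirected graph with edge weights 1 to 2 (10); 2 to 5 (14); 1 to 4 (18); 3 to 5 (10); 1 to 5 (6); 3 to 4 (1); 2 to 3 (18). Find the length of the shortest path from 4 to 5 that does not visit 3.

24

Routes from 4 to 5 avoiding 3:
4→1→2→5: 18 + 10 + 14 = 42
4→1→5: 18 + 6 = 24
The minimum is 24.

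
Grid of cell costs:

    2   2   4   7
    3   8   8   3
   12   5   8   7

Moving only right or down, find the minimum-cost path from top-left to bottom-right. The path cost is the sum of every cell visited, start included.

One optimal route is [0,0] -> [0,1] -> [0,2] -> [0,3] -> [1,3] -> [2,3].
Its cost is 2 + 2 + 4 + 7 + 3 + 7 = 25.

25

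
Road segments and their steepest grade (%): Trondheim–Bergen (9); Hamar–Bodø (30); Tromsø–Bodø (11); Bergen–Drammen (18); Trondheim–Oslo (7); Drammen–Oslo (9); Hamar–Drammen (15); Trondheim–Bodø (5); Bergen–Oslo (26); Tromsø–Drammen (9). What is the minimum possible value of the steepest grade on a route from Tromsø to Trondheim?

9

A few of the Tromsø→Trondheim routes:
Tromsø -> Drammen -> Bergen -> Trondheim: max(9, 18, 9) = 18
Tromsø -> Drammen -> Bergen -> Oslo -> Trondheim: max(9, 18, 26, 7) = 26
Tromsø -> Drammen -> Oslo -> Trondheim: max(9, 9, 7) = 9
Tromsø -> Drammen -> Oslo -> Bergen -> Trondheim: max(9, 9, 26, 9) = 26
Tromsø -> Bodø -> Hamar -> Drammen -> Oslo -> Bergen -> Trondheim: max(11, 30, 15, 9, 26, 9) = 30
Tromsø -> Bodø -> Trondheim: max(11, 5) = 11
The minimum achievable maximum is 9%.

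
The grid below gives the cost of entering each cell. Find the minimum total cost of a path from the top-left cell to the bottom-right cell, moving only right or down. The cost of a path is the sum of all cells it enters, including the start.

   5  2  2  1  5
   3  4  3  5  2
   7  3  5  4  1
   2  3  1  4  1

Cheapest: [0,0]→[0,1]→[0,2]→[0,3]→[0,4]→[1,4]→[2,4]→[3,4]
  5 + 2 + 2 + 1 + 5 + 2 + 1 + 1 = 19

19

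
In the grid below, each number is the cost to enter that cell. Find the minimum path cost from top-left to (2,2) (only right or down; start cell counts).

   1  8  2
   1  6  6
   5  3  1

Take (0,0) -> (1,0) -> (2,0) -> (2,1) -> (2,2) for a total of 1 + 1 + 5 + 3 + 1 = 11.

11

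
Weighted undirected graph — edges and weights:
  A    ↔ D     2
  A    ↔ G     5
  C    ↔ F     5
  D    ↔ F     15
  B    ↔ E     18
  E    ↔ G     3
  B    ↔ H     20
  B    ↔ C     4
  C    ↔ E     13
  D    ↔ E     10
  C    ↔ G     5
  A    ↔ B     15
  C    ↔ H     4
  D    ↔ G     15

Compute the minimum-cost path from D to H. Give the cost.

A few of the D→H routes:
D - A - G - C - H: 2 + 5 + 5 + 4 = 16
D - G - C - H: 15 + 5 + 4 = 24
D - E - G - C - H: 10 + 3 + 5 + 4 = 22
D - F - C - H: 15 + 5 + 4 = 24
Best route has total 16.

16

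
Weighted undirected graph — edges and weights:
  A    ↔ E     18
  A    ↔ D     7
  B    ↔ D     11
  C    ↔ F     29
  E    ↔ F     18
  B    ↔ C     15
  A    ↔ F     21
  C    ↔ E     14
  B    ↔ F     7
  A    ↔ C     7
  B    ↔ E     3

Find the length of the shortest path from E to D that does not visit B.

Routes from E to D avoiding B:
E → C → A → D: 14 + 7 + 7 = 28
E → A → D: 18 + 7 = 25
E → F → A → D: 18 + 21 + 7 = 46
E → F → C → A → D: 18 + 29 + 7 + 7 = 61
E → C → F → A → D: 14 + 29 + 21 + 7 = 71
Best route has total 25.

25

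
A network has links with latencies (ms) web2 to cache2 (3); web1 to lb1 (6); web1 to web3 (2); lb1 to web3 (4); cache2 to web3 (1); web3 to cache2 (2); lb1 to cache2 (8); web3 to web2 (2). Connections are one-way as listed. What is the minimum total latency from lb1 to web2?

Candidate routes:
lb1→web3→web2: 4 + 2 = 6
lb1→cache2→web3→web2: 8 + 1 + 2 = 11
Best route has total 6 ms.

6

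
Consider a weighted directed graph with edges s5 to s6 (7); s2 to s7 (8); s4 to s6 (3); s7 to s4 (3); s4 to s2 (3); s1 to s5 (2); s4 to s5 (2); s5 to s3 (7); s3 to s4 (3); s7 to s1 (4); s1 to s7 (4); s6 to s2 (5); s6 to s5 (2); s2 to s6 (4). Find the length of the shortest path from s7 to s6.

A few of the s7→s6 routes:
s7 -> s4 -> s2 -> s6: 3 + 3 + 4 = 10
s7 -> s4 -> s6: 3 + 3 = 6
s7 -> s4 -> s5 -> s6: 3 + 2 + 7 = 12
Shortest: 6.

6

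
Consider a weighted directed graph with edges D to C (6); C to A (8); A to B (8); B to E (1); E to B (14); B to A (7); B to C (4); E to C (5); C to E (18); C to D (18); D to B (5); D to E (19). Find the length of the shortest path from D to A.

Comparing a few candidate routes:
D→B→A: 5 + 7 = 12
D→B→C→A: 5 + 4 + 8 = 17
D→B→E→C→A: 5 + 1 + 5 + 8 = 19
D→C→A: 6 + 8 = 14
The minimum is 12.

12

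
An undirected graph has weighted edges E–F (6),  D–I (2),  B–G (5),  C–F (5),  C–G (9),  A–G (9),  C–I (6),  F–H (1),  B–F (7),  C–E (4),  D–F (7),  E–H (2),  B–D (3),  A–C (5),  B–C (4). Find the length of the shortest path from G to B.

A few of the G→B routes:
G -> B: 5
G -> A -> C -> B: 9 + 5 + 4 = 18
G -> C -> F -> B: 9 + 5 + 7 = 21
G -> C -> B: 9 + 4 = 13
G -> C -> I -> D -> B: 9 + 6 + 2 + 3 = 20
G -> C -> E -> H -> F -> B: 9 + 4 + 2 + 1 + 7 = 23
The minimum is 5.

5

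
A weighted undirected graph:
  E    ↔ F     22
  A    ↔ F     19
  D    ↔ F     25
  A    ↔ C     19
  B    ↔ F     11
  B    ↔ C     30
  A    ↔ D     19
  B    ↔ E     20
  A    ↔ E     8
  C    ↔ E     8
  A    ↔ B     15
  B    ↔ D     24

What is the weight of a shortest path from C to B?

A few of the C→B routes:
C→A→B: 19 + 15 = 34
C→B: 30
C→E→A→B: 8 + 8 + 15 = 31
C→E→B: 8 + 20 = 28
Shortest: 28.

28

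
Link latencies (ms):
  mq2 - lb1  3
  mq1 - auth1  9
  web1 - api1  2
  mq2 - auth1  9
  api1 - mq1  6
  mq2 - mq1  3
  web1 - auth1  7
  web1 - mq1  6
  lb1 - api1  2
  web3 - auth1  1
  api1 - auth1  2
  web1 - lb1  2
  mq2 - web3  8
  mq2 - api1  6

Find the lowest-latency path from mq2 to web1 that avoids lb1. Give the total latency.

8

A few of the mq2→web1 routes:
mq2 - mq1 - api1 - web1: 3 + 6 + 2 = 11
mq2 - auth1 - api1 - web1: 9 + 2 + 2 = 13
mq2 - web3 - auth1 - api1 - web1: 8 + 1 + 2 + 2 = 13
mq2 - mq1 - web1: 3 + 6 = 9
mq2 - api1 - web1: 6 + 2 = 8
Shortest: 8 ms.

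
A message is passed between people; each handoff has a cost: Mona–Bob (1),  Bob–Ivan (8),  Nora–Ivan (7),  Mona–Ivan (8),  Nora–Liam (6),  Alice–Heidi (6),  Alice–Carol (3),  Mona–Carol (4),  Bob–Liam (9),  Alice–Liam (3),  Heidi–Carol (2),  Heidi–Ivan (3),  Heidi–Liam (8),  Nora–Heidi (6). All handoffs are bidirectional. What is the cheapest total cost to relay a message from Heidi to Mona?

6

A few of the Heidi→Mona routes:
Heidi-Ivan-Mona: 3 + 8 = 11
Heidi-Ivan-Bob-Mona: 3 + 8 + 1 = 12
Heidi-Carol-Alice-Liam-Bob-Mona: 2 + 3 + 3 + 9 + 1 = 18
Heidi-Alice-Carol-Mona: 6 + 3 + 4 = 13
Heidi-Carol-Mona: 2 + 4 = 6
Best route has total 6.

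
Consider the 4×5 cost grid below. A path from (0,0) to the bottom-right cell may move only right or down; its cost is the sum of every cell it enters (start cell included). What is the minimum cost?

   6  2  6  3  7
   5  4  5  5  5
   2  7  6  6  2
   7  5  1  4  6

One optimal route is [0,0] → [0,1] → [1,1] → [1,2] → [2,2] → [3,2] → [3,3] → [3,4].
Its cost is 6 + 2 + 4 + 5 + 6 + 1 + 4 + 6 = 34.
For comparison, the top-then-right route costs 37.

34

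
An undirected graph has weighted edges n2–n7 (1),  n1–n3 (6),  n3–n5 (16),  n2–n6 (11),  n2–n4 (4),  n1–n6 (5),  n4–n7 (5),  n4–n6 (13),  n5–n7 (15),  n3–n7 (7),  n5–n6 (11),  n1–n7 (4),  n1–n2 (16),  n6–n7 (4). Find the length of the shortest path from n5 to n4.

20

A few of the n5→n4 routes:
n5 - n7 - n4: 15 + 5 = 20
n5 - n6 - n1 - n7 - n4: 11 + 5 + 4 + 5 = 25
n5 - n6 - n7 - n2 - n4: 11 + 4 + 1 + 4 = 20
n5 - n6 - n4: 11 + 13 = 24
n5 - n6 - n7 - n4: 11 + 4 + 5 = 20
n5 - n7 - n2 - n4: 15 + 1 + 4 = 20
Best route has total 20.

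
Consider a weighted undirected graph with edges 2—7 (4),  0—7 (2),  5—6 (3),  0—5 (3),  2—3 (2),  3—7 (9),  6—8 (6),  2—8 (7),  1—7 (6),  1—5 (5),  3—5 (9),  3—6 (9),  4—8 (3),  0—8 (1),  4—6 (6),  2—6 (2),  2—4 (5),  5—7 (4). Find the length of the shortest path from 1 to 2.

10

Comparing a few candidate routes:
1 → 5 → 7 → 2: 5 + 4 + 4 = 13
1 → 5 → 0 → 7 → 2: 5 + 3 + 2 + 4 = 14
1 → 5 → 6 → 2: 5 + 3 + 2 = 10
1 → 7 → 2: 6 + 4 = 10
Shortest: 10.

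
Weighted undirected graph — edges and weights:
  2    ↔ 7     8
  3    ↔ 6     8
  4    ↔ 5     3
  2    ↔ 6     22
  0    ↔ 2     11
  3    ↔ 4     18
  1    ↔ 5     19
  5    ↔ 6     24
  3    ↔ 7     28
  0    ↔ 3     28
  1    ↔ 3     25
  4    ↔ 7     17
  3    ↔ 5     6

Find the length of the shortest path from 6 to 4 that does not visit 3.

27

Routes from 6 to 4 avoiding 3:
6 - 2 - 7 - 4: 22 + 8 + 17 = 47
6 - 5 - 4: 24 + 3 = 27
Shortest: 27.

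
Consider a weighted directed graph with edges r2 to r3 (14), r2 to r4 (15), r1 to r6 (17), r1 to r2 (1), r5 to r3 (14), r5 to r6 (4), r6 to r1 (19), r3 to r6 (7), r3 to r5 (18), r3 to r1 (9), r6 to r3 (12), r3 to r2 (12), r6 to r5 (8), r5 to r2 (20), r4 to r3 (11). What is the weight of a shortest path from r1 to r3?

15

A few of the r1→r3 routes:
r1-r2-r4-r3: 1 + 15 + 11 = 27
r1-r2-r3: 1 + 14 = 15
r1-r6-r5-r3: 17 + 8 + 14 = 39
r1-r6-r3: 17 + 12 = 29
Best route has total 15.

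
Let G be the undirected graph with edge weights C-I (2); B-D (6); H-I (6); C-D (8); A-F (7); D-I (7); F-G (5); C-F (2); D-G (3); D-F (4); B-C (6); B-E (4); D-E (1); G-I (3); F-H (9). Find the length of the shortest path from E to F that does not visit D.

Candidate routes:
E → B → C → F: 4 + 6 + 2 = 12
E → B → C → I → G → F: 4 + 6 + 2 + 3 + 5 = 20
E → B → C → I → H → F: 4 + 6 + 2 + 6 + 9 = 27
Best route has total 12.

12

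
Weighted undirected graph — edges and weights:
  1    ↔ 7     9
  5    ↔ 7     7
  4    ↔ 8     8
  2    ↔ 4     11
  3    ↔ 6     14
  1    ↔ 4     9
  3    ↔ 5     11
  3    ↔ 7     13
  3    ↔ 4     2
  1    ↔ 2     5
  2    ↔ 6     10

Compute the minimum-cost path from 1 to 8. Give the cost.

17

A few of the 1→8 routes:
1 - 7 - 3 - 4 - 8: 9 + 13 + 2 + 8 = 32
1 - 2 - 4 - 8: 5 + 11 + 8 = 24
1 - 4 - 8: 9 + 8 = 17
Best route has total 17.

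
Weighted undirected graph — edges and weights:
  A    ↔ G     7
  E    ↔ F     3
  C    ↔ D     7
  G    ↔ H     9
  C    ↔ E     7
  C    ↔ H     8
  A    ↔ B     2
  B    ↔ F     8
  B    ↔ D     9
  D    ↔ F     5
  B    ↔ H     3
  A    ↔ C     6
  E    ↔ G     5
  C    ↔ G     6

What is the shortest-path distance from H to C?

Checking several routes:
H → B → A → C: 3 + 2 + 6 = 11
H → B → D → C: 3 + 9 + 7 = 19
H → C: 8
H → G → C: 9 + 6 = 15
H → B → A → G → C: 3 + 2 + 7 + 6 = 18
H → G → E → C: 9 + 5 + 7 = 21
Best route has total 8.

8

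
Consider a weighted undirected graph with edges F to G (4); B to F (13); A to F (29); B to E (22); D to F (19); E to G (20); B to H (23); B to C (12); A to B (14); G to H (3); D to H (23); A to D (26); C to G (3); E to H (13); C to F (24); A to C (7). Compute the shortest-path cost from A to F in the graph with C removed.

Some routes from A to F avoiding C:
A → D → F: 26 + 19 = 45
A → B → H → G → F: 14 + 23 + 3 + 4 = 44
A → D → H → G → F: 26 + 23 + 3 + 4 = 56
A → F: 29
A → B → F: 14 + 13 = 27
Best route has total 27.

27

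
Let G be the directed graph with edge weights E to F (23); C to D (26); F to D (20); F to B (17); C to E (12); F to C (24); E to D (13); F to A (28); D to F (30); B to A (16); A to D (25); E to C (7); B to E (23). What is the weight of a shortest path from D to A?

Paths from D to A:
D → F → A: 30 + 28 = 58
D → F → B → A: 30 + 17 + 16 = 63
Best route has total 58.

58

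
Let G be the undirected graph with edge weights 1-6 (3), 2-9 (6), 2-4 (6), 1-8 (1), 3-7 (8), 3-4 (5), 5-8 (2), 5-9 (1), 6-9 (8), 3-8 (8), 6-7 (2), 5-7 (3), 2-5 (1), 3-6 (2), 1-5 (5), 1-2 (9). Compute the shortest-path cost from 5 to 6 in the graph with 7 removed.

6

A few of the 5→6 routes:
5-8-1-6: 2 + 1 + 3 = 6
5-8-3-6: 2 + 8 + 2 = 12
5-1-6: 5 + 3 = 8
5-9-6: 1 + 8 = 9
Best route has total 6.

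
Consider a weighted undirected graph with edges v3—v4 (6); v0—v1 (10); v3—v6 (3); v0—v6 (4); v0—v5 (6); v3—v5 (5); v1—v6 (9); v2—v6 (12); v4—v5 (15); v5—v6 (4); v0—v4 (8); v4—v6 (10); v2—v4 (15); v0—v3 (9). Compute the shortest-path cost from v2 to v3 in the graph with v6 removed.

Checking several routes:
v2-v4-v0-v3: 15 + 8 + 9 = 32
v2-v4-v3: 15 + 6 = 21
v2-v4-v0-v5-v3: 15 + 8 + 6 + 5 = 34
Best route has total 21.

21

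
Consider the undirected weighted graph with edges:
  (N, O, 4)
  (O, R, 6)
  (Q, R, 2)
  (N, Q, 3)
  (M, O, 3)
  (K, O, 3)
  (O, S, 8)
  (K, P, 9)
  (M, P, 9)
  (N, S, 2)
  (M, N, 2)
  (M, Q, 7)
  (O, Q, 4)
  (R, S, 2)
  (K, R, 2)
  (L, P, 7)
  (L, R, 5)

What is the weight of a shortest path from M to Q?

5

Checking several routes:
M - N - Q: 2 + 3 = 5
M - O - Q: 3 + 4 = 7
M - Q: 7
Shortest: 5.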